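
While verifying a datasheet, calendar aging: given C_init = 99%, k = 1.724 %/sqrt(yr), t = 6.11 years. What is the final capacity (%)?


Step 1: sqrt(6.11 yr) = 2.4718
Step 2: drop = 1.724 * 2.4718 = 4.2614
Step 3: C_final = 99 - 4.2614 = 94.74%

94.74%


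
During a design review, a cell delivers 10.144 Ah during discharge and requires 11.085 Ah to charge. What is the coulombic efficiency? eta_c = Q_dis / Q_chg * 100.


eta_c = Q_dis / Q_chg * 100 = 10.144 / 11.085 * 100 = 91.51%

91.51%


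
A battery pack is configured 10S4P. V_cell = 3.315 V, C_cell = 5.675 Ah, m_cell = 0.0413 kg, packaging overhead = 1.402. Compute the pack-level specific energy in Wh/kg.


Step 1: V_pack = 10 * 3.315 = 33.15 V
Step 2: C_pack = 4 * 5.675 = 22.7 Ah
Step 3: E_pack = V_pack * C_pack = 33.15 * 22.7 = 752.51 Wh
Step 4: m_pack = 10 * 4 * 0.0413 * 1.402 = 2.3161 kg
Step 5: ED = E_pack / m_pack = 752.51 / 2.3161 = 324.9 Wh/kg

324.9 Wh/kg


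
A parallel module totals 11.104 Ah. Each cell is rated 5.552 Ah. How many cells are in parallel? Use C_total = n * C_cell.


n = C_total / C_cell = 11.104 / 5.552 = 2

2


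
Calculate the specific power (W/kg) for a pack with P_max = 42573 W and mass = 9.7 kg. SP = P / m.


SP = P / m = 42573 / 9.7 = 4389 W/kg

4389 W/kg


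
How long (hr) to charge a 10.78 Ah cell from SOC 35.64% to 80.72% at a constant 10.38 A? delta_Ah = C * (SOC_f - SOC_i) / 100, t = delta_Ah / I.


Step 1: dSOC = 80.72% - 35.64% = 45.08%
Step 2: delta_Ah = 10.78 * 45.08 / 100 = 4.8596 Ah
Step 3: t = 4.8596 / 10.38 = 0.4682 hr

0.4682 hr


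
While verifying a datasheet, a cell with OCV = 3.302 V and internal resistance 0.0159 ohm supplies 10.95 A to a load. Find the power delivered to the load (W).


Step 1: V_terminal = OCV - I*R = 3.302 - 10.95 * 0.0159 = 3.1279 V
Step 2: P_out = V_terminal * I = 3.1279 * 10.95 = 34.25 W

34.25 W


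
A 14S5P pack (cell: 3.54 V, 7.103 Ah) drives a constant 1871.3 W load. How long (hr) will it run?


Step 1: E_pack = Ns * V_cell * Np * C_cell = 14 * 3.54 * 5 * 7.103 = 1760.1 Wh
Step 2: t = E_pack / P = 1760.1 / 1871.3 = 0.9406 hr

0.9406 hr


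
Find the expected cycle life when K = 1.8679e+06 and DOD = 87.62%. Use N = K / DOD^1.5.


DOD^1.5 = 820.17
N = K / DOD^1.5 = 1.8679e+06 / 820.17 = 2277

2277 cycles


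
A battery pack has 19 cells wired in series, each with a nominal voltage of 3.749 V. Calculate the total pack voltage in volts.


V_pack = n * V_cell = 19 * 3.749 = 71.231 V

71.231 V


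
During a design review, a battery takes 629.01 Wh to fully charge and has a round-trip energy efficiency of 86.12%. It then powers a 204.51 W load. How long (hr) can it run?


Step 1: E_discharge = eta/100 * E_charge = 86.12/100 * 629.01 = 541.7 Wh
Step 2: t = E_discharge / P = 541.7 / 204.51 = 2.649 hr

2.649 hr


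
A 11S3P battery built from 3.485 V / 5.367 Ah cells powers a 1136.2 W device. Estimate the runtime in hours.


Step 1: E_pack = Ns * V_cell * Np * C_cell = 11 * 3.485 * 3 * 5.367 = 617.23 Wh
Step 2: t = E_pack / P = 617.23 / 1136.2 = 0.5432 hr

0.5432 hr


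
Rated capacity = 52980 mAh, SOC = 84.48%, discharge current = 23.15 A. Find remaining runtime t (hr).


Convert: C_total = 52980 mAh = 52.98 Ah
Step 1: remaining = SOC/100 * C_total = 84.48/100 * 52.98 = 44.758 Ah
Step 2: t = remaining / I = 44.758 / 23.15 = 1.933 hr

1.933 hr


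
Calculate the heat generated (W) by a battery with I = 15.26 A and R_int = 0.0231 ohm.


I^2 = 232.87
Q = 232.87 * 0.0231 = 5.379 W

5.379 W


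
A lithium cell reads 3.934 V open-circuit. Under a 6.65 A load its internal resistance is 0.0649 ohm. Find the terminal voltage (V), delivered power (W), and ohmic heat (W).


Step 1: V_terminal = OCV - I*R = 3.934 - 6.65 * 0.0649 = 3.5024 V
Step 2: P_out = V_terminal * I = 3.5024 * 6.65 = 23.29 W
Step 3: Q = I^2 * R = 6.65^2 * 0.0649 = 2.870 W

V=3.5024 V, P=23.29 W, Q=2.870 W


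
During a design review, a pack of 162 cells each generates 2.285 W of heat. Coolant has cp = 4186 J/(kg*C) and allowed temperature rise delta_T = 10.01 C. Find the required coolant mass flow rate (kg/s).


Step 1: Total heat Q = 162 * 2.285 W = 370.17 W
Step 2: denom = cp * dT = 4186 * 10.01 = 41902
Step 3: m_dot = 370.17 / 41902 = 0.008834 kg/s

0.008834 kg/s


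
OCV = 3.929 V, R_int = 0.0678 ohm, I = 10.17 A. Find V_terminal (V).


IR drop = 10.17 * 0.0678 = 0.68953 V
V = 3.929 - 0.68953 = 3.239 V

3.239 V


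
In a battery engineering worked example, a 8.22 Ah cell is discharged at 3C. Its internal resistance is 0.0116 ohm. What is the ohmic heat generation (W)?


Step 1: I = C_rate * capacity = 3 * 8.22 = 24.66 A
Step 2: Q = I^2 * R = 24.66^2 * 0.0116 = 608.12 * 0.0116 = 7.054 W

7.054 W


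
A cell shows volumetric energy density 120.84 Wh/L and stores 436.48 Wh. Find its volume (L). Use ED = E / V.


V = E / ED = 436.48 / 120.84 = 3.612 L

3.612 L


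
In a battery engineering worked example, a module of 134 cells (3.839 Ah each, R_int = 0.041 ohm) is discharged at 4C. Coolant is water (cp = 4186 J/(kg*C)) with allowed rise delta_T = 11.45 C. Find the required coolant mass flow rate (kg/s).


Step 1: I = 4 * 3.839 = 15.356 A
Step 2: Q_cell = I^2 * R = 15.356^2 * 0.041 = 9.6681 W
Step 3: Q_total = 134 * 9.6681 = 1295.5 W
Step 4: m_dot = Q_total / (cp * dT) = 1295.5 / (4186 * 11.45) = 0.02703 kg/s

0.02703 kg/s


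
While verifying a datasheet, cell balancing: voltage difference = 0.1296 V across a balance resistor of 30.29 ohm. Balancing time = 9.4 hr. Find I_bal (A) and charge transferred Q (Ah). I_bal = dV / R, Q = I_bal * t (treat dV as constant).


First, Ohm's law: I_bal = 0.1296 V / 30.29 ohm = 0.0042786 A
Then Q = I * t = 0.0042786 A * 9.4 hr = 0.04022 Ah

I=0.0042786 A, Q=0.04022 Ah


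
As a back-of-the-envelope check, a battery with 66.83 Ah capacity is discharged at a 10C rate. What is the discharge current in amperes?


At 10C: I = 10 * 66.83 Ah = 668.3 A

668.3 A


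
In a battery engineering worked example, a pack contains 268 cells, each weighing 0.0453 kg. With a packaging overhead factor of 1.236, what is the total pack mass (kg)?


m_pack = n * m_cell * overhead = 268 * 0.0453 * 1.236 = 15.01 kg

15.01 kg


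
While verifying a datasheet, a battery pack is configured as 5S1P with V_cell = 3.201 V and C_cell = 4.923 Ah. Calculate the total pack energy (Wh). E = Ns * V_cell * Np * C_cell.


E = Ns * Vcell * Np * Ccell = 5 * 3.201 * 1 * 4.923 = 78.79 Wh

78.79 Wh


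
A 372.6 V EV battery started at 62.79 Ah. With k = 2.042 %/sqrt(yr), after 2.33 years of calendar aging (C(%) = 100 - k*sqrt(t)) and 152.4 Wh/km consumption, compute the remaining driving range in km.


Step 1: capacity retention = 100 - 2.042 * sqrt(2.33) = 100 - 2.042 * 1.5264 = 96.883%
Step 2: C_now = 62.79 * 96.883/100 = 60.833 Ah
Step 3: E_pack = V * C_now = 372.6 * 60.833 = 22666 Wh
Step 4: range = E_pack / consumption = 22666 / 152.4 = 148.7 km

148.7 km


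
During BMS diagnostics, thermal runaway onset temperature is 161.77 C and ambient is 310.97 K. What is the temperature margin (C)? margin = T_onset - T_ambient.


Convert: T_ambient = 310.97 K = 37.82 C
margin = 161.77 - 37.82 = 123.95 C

123.95 C


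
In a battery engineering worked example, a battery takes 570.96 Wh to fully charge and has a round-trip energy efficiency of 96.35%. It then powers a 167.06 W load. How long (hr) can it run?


Step 1: E_discharge = eta/100 * E_charge = 96.35/100 * 570.96 = 550.12 Wh
Step 2: t = E_discharge / P = 550.12 / 167.06 = 3.293 hr

3.293 hr


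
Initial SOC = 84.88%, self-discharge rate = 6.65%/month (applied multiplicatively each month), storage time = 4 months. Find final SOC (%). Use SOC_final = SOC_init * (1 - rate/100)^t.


decay = (1 - 6.65/100)^4 = 0.75938
SOC_final = 84.88 * 0.75938 = 64.46%

64.46%


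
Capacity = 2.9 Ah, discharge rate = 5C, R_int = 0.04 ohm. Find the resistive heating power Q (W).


Step 1: I = C_rate * capacity = 5 * 2.9 = 14.5 A
Step 2: Q = I^2 * R = 14.5^2 * 0.04 = 210.25 * 0.04 = 8.410 W

8.410 W


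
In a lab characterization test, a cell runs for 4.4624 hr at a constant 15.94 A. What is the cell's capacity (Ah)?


C = I * t = 15.94 * 4.4624 = 71.13 Ah

71.13 Ah


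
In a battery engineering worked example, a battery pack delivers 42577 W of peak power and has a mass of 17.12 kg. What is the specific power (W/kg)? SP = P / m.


SP = P / m = 42577 / 17.12 = 2487 W/kg

2487 W/kg


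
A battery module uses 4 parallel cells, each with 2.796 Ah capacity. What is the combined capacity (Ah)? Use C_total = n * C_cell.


C_total = 4 * 2.796 = 11.184 Ah

11.184 Ah


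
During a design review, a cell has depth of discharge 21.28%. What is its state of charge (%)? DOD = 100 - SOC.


SOC = 100 - DOD = 100 - 21.28 = 78.72%

78.72%


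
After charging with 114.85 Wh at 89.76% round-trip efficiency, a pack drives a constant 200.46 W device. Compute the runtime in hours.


Step 1: E_discharge = eta/100 * E_charge = 89.76/100 * 114.85 = 103.09 Wh
Step 2: t = E_discharge / P = 103.09 / 200.46 = 0.5143 hr

0.5143 hr


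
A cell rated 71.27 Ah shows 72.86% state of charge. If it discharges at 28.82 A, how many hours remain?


Step 1: remaining = SOC/100 * C_total = 72.86/100 * 71.27 = 51.927 Ah
Step 2: t = remaining / I = 51.927 / 28.82 = 1.802 hr

1.802 hr


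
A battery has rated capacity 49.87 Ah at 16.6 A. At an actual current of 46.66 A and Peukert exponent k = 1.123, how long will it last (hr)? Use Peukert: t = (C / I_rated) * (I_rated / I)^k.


Step 1: t_rated = C / I_rated = 49.87 / 16.6 = 3.0042 hr
Step 2: ratio = 16.6 / 46.66 = 0.35577
Step 3: ratio^k = 0.35577^1.123 = 0.3133
Step 4: t = t_rated * ratio^k = 3.0042 * 0.3133 = 0.9412 hr

0.9412 hr


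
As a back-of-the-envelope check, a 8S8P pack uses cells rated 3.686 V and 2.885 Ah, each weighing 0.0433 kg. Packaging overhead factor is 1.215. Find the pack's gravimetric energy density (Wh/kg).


Step 1: V_pack = 8 * 3.686 = 29.488 V
Step 2: C_pack = 8 * 2.885 = 23.08 Ah
Step 3: E_pack = V_pack * C_pack = 29.488 * 23.08 = 680.58 Wh
Step 4: m_pack = 8 * 8 * 0.0433 * 1.215 = 3.367 kg
Step 5: ED = E_pack / m_pack = 680.58 / 3.367 = 202.1 Wh/kg

202.1 Wh/kg


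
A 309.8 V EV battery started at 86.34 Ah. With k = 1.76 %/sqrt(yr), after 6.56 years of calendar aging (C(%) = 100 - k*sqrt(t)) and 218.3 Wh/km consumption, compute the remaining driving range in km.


Step 1: capacity retention = 100 - 1.76 * sqrt(6.56) = 100 - 1.76 * 2.5612 = 95.492%
Step 2: C_now = 86.34 * 95.492/100 = 82.448 Ah
Step 3: E_pack = V * C_now = 309.8 * 82.448 = 25542 Wh
Step 4: range = E_pack / consumption = 25542 / 218.3 = 117.0 km

117.0 km


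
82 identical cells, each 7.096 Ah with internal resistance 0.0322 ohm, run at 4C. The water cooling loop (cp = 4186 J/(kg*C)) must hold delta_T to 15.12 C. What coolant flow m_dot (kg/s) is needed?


Step 1: I = 4 * 7.096 = 28.384 A
Step 2: Q_cell = I^2 * R = 28.384^2 * 0.0322 = 25.942 W
Step 3: Q_total = 82 * 25.942 = 2127.2 W
Step 4: m_dot = Q_total / (cp * dT) = 2127.2 / (4186 * 15.12) = 0.03361 kg/s

0.03361 kg/s


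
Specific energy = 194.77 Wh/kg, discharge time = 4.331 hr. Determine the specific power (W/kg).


P_specific = E / t = 194.77 / 4.331 = 44.97 W/kg

44.97 W/kg


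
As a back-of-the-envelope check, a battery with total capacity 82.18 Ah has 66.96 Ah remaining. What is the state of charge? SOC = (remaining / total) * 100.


SOC% = 66.96 / 82.18 * 100 = 81.48%

81.48%


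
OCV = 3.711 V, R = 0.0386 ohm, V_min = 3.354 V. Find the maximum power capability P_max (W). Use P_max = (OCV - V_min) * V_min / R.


P_max = (OCV - V_min) * V_min / R = (3.711 - 3.354) * 3.354 / 0.0386 = 0.357 * 3.354 / 0.0386 = 31.02 W

31.02 W


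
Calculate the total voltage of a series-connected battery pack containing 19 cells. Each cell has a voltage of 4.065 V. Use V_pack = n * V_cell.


With 19 cells in series at 4.065 V each, V_pack = 77.235 V

77.235 V


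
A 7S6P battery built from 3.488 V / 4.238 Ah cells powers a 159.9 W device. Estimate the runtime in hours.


Step 1: E_pack = Ns * V_cell * Np * C_cell = 7 * 3.488 * 6 * 4.238 = 620.85 Wh
Step 2: t = E_pack / P = 620.85 / 159.9 = 3.883 hr

3.883 hr


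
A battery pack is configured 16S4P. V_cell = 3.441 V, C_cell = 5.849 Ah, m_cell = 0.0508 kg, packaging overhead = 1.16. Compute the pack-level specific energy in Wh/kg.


Step 1: V_pack = 16 * 3.441 = 55.056 V
Step 2: C_pack = 4 * 5.849 = 23.396 Ah
Step 3: E_pack = V_pack * C_pack = 55.056 * 23.396 = 1288.1 Wh
Step 4: m_pack = 16 * 4 * 0.0508 * 1.16 = 3.7714 kg
Step 5: ED = E_pack / m_pack = 1288.1 / 3.7714 = 341.5 Wh/kg

341.5 Wh/kg


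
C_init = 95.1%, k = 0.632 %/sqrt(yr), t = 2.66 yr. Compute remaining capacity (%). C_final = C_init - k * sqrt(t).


sqrt(t) = sqrt(2.66) = 1.631
C_final = 95.1 - 0.632 * 1.631 = 94.07%

94.07%


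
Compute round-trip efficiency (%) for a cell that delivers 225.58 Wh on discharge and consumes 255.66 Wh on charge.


Round-trip efficiency = 225.58/255.66 * 100% = 88.23%

88.23%


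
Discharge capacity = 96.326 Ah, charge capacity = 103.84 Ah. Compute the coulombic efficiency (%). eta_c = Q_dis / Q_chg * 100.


eta_c = Q_dis / Q_chg * 100 = 96.326 / 103.84 * 100 = 92.76%

92.76%


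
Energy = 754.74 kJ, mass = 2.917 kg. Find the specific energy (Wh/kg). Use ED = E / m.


Convert: E = 754.74 kJ = 209.65 Wh
ED = E / m = 209.65 / 2.917 = 71.87 Wh/kg

71.87 Wh/kg


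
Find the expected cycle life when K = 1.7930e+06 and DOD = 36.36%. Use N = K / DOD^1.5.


Step 1: DOD^1.5 = 36.36^1.5 = 219.25
Step 2: N = 1.7930e+06 / 219.25 = 8178 cycles

8178 cycles


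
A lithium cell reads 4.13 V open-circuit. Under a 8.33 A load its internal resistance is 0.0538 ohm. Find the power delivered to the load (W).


Step 1: V_terminal = OCV - I*R = 4.13 - 8.33 * 0.0538 = 3.6818 V
Step 2: P_out = V_terminal * I = 3.6818 * 8.33 = 30.67 W

30.67 W


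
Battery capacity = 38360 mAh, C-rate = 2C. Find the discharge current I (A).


Convert: capacity = 38360 mAh = 38.36 Ah
At 2C: I = 2 * 38.36 Ah = 76.72 A

76.72 A


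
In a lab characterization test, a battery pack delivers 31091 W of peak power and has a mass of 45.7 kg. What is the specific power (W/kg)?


SP = P / m = 31091 / 45.7 = 680.3 W/kg

680.3 W/kg


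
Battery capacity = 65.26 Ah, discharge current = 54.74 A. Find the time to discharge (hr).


Runtime = 65.26 Ah / 54.74 A = 1.192 hr

1.192 hr


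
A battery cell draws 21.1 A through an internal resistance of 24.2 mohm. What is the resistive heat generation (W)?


Convert: R = 24.2 mohm = 0.0242 ohm
Q = I^2 * R = 21.1^2 * 0.0242 = 10.77 W

10.77 W


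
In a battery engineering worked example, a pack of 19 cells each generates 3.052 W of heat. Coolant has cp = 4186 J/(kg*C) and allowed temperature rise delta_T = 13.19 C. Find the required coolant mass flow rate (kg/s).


Step 1: Total heat Q = 19 * 3.052 W = 57.988 W
Step 2: denom = cp * dT = 4186 * 13.19 = 55213
Step 3: m_dot = 57.988 / 55213 = 0.001050 kg/s

0.001050 kg/s


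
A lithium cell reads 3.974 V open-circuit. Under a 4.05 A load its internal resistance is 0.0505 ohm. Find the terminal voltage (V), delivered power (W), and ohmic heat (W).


Step 1: V_terminal = OCV - I*R = 3.974 - 4.05 * 0.0505 = 3.7695 V
Step 2: P_out = V_terminal * I = 3.7695 * 4.05 = 15.27 W
Step 3: Q = I^2 * R = 4.05^2 * 0.0505 = 0.8283 W

V=3.7695 V, P=15.27 W, Q=0.8283 W


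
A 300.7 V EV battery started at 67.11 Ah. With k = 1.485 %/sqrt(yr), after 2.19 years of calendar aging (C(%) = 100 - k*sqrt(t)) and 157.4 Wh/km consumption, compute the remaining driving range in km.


Step 1: capacity retention = 100 - 1.485 * sqrt(2.19) = 100 - 1.485 * 1.4799 = 97.802%
Step 2: C_now = 67.11 * 97.802/100 = 65.635 Ah
Step 3: E_pack = V * C_now = 300.7 * 65.635 = 19736 Wh
Step 4: range = E_pack / consumption = 19736 / 157.4 = 125.4 km

125.4 km


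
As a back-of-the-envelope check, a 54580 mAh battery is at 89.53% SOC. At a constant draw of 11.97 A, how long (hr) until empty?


Convert: C_total = 54580 mAh = 54.58 Ah
Step 1: remaining = SOC/100 * C_total = 89.53/100 * 54.58 = 48.865 Ah
Step 2: t = remaining / I = 48.865 / 11.97 = 4.082 hr

4.082 hr


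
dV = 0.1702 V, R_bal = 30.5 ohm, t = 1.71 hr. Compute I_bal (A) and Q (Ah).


I_bal = dV / R = 0.1702 / 30.5 = 0.0055803 A
Q = I_bal * t = 0.0055803 * 1.71 = 0.009542 Ah

I=0.0055803 A, Q=0.009542 Ah


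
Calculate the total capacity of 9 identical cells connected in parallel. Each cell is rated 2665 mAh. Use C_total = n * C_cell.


Convert: C_cell = 2665 mAh = 2.665 Ah
C_total = 9 * 2.665 = 23.985 Ah

23.985 Ah


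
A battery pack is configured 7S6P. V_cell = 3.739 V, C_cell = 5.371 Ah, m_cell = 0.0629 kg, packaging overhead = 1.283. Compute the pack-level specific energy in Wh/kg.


Step 1: V_pack = 7 * 3.739 = 26.173 V
Step 2: C_pack = 6 * 5.371 = 32.226 Ah
Step 3: E_pack = V_pack * C_pack = 26.173 * 32.226 = 843.45 Wh
Step 4: m_pack = 7 * 6 * 0.0629 * 1.283 = 3.3894 kg
Step 5: ED = E_pack / m_pack = 843.45 / 3.3894 = 248.8 Wh/kg

248.8 Wh/kg


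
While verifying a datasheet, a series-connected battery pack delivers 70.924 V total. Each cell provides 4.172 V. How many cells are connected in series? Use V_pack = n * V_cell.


n = V_pack / V_cell = 70.924 / 4.172 = 17

17


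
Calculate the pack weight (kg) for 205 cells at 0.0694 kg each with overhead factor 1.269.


m_pack = n * m_cell * overhead = 205 * 0.0694 * 1.269 = 18.05 kg

18.05 kg


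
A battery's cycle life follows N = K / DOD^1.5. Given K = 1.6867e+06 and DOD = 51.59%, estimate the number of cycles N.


Step 1: DOD^1.5 = 51.59^1.5 = 370.55
Step 2: N = 1.6867e+06 / 370.55 = 4552 cycles

4552 cycles


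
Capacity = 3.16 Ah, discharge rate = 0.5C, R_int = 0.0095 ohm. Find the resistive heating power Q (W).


Step 1: I = C_rate * capacity = 0.5 * 3.16 = 1.58 A
Step 2: Q = I^2 * R = 1.58^2 * 0.0095 = 2.4964 * 0.0095 = 0.02372 W

0.02372 W


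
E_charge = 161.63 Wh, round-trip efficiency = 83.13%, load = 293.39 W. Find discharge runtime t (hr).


Step 1: E_discharge = eta/100 * E_charge = 83.13/100 * 161.63 = 134.36 Wh
Step 2: t = E_discharge / P = 134.36 / 293.39 = 0.4580 hr

0.4580 hr


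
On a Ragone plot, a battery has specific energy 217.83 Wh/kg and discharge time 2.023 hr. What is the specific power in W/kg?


Specific power = 217.83 Wh/kg / 2.023 hr = 107.7 W/kg

107.7 W/kg


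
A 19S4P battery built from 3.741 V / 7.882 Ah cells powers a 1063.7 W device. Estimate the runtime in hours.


Step 1: E_pack = Ns * V_cell * Np * C_cell = 19 * 3.741 * 4 * 7.882 = 2241 Wh
Step 2: t = E_pack / P = 2241 / 1063.7 = 2.107 hr

2.107 hr


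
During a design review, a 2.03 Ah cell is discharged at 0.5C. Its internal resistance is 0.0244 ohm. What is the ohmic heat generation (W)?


Step 1: I = C_rate * capacity = 0.5 * 2.03 = 1.015 A
Step 2: Q = I^2 * R = 1.015^2 * 0.0244 = 1.0302 * 0.0244 = 0.02514 W

0.02514 W


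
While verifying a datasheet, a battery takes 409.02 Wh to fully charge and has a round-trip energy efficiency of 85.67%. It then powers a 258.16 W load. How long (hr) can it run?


Step 1: E_discharge = eta/100 * E_charge = 85.67/100 * 409.02 = 350.41 Wh
Step 2: t = E_discharge / P = 350.41 / 258.16 = 1.357 hr

1.357 hr


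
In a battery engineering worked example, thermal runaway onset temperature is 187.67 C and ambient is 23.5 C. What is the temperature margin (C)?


Safety margin = 187.67 C - 23.5 C = 164.17 C

164.17 C


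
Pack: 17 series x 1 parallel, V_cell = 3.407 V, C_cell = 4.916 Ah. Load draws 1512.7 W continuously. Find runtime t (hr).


Step 1: E_pack = Ns * V_cell * Np * C_cell = 17 * 3.407 * 1 * 4.916 = 284.73 Wh
Step 2: t = E_pack / P = 284.73 / 1512.7 = 0.1882 hr

0.1882 hr


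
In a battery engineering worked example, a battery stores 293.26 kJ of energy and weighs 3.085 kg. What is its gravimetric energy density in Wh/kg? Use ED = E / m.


Convert: E = 293.26 kJ = 81.461 Wh
ED = E / m = 81.461 / 3.085 = 26.41 Wh/kg

26.41 Wh/kg


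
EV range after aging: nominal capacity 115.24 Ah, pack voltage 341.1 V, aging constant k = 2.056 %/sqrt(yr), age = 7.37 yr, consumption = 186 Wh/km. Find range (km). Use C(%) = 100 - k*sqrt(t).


Step 1: capacity retention = 100 - 2.056 * sqrt(7.37) = 100 - 2.056 * 2.7148 = 94.418%
Step 2: C_now = 115.24 * 94.418/100 = 108.81 Ah
Step 3: E_pack = V * C_now = 341.1 * 108.81 = 37115 Wh
Step 4: range = E_pack / consumption = 37115 / 186 = 199.5 km

199.5 km


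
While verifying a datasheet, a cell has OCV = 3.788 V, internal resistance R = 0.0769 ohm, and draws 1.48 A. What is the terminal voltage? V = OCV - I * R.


V = OCV - I*R = 3.788 - 1.48 * 0.0769 = 3.674 V

3.674 V


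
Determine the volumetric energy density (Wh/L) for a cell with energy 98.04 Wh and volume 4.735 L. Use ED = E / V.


Volumetric ED = 98.04 Wh / 4.735 L = 20.71 Wh/L

20.71 Wh/L


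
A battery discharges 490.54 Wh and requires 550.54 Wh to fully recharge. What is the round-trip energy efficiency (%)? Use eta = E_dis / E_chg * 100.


Round-trip efficiency = 490.54/550.54 * 100% = 89.10%

89.10%


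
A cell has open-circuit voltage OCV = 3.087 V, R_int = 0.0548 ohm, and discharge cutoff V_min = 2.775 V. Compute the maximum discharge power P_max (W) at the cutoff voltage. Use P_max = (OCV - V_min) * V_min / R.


dV = OCV - V_min = 0.312 V (so I_max = dV / R)
P_max = dV * V_min / R = 0.312 * 2.775 / 0.0548 = 15.80 W

15.80 W


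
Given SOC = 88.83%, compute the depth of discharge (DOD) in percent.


Complement of SOC: DOD = 100% - 88.83% = 11.17%

11.17%


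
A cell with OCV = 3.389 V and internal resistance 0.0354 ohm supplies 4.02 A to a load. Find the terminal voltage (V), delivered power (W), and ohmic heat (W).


Step 1: V_terminal = OCV - I*R = 3.389 - 4.02 * 0.0354 = 3.2467 V
Step 2: P_out = V_terminal * I = 3.2467 * 4.02 = 13.05 W
Step 3: Q = I^2 * R = 4.02^2 * 0.0354 = 0.5721 W

V=3.2467 V, P=13.05 W, Q=0.5721 W


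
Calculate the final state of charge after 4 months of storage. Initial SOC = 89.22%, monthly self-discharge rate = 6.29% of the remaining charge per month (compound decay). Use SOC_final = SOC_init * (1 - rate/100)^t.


decay = (1 - 6.29/100)^4 = 0.77116
SOC_final = 89.22 * 0.77116 = 68.80%

68.80%


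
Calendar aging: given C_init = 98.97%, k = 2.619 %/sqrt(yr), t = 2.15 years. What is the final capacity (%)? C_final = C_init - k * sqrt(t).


Step 1: sqrt(2.15 yr) = 1.4663
Step 2: drop = 2.619 * 1.4663 = 3.8402
Step 3: C_final = 98.97 - 3.8402 = 95.13%

95.13%


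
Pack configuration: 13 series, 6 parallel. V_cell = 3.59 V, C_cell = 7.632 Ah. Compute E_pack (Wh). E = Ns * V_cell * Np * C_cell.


E = Ns * Vcell * Np * Ccell = 13 * 3.59 * 6 * 7.632 = 2137 Wh

2137 Wh


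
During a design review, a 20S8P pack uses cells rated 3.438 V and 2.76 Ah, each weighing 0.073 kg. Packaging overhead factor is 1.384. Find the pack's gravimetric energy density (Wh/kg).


Step 1: V_pack = 20 * 3.438 = 68.76 V
Step 2: C_pack = 8 * 2.76 = 22.08 Ah
Step 3: E_pack = V_pack * C_pack = 68.76 * 22.08 = 1518.2 Wh
Step 4: m_pack = 20 * 8 * 0.073 * 1.384 = 16.165 kg
Step 5: ED = E_pack / m_pack = 1518.2 / 16.165 = 93.92 Wh/kg

93.92 Wh/kg


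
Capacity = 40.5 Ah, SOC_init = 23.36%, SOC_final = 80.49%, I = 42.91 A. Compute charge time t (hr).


delta_Ah = 40.5 * (80.49 - 23.36) / 100 = 23.138 Ah
t = delta_Ah / I = 23.138 / 42.91 = 0.5392 hr

0.5392 hr


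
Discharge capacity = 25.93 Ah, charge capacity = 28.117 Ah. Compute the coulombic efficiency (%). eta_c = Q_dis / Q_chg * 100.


eta_c = Q_dis / Q_chg * 100 = 25.93 / 28.117 * 100 = 92.22%

92.22%


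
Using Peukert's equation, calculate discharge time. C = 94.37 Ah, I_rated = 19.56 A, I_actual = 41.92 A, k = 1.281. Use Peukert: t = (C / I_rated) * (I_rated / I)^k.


Step 1: t_rated = C / I_rated = 94.37 / 19.56 = 4.8246 hr
Step 2: ratio = 19.56 / 41.92 = 0.4666
Step 3: ratio^k = 0.4666^1.281 = 0.37663
Step 4: t = t_rated * ratio^k = 4.8246 * 0.37663 = 1.817 hr

1.817 hr


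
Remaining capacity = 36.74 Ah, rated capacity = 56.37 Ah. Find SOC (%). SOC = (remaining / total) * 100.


SOC = (remaining / total) * 100 = (36.74 / 56.37) * 100 = 65.18%

65.18%


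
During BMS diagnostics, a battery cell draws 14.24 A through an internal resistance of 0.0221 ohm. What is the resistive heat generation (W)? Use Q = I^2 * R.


I^2 = 202.78
Q = 202.78 * 0.0221 = 4.481 W

4.481 W


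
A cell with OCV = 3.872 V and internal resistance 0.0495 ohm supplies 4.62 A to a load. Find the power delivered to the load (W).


Step 1: V_terminal = OCV - I*R = 3.872 - 4.62 * 0.0495 = 3.6433 V
Step 2: P_out = V_terminal * I = 3.6433 * 4.62 = 16.83 W

16.83 W


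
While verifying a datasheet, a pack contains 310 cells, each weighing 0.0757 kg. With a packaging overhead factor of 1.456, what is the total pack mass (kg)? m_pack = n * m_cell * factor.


m_pack = n * m_cell * overhead = 310 * 0.0757 * 1.456 = 34.17 kg

34.17 kg


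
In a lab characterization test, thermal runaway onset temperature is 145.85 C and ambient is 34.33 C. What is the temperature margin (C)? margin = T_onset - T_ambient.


margin = T_onset - T_ambient = 145.85 - 34.33 = 111.52 C

111.52 C


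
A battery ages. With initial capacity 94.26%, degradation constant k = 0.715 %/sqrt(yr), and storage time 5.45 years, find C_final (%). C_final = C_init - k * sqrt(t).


Step 1: sqrt(5.45 yr) = 2.3345
Step 2: drop = 0.715 * 2.3345 = 1.6692
Step 3: C_final = 94.26 - 1.6692 = 92.59%

92.59%


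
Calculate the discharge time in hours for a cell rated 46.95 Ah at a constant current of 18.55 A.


Runtime = 46.95 Ah / 18.55 A = 2.531 hr

2.531 hr


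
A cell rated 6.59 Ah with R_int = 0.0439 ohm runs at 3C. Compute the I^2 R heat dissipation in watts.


Step 1: I = C_rate * capacity = 3 * 6.59 = 19.77 A
Step 2: Q = I^2 * R = 19.77^2 * 0.0439 = 390.85 * 0.0439 = 17.16 W

17.16 W


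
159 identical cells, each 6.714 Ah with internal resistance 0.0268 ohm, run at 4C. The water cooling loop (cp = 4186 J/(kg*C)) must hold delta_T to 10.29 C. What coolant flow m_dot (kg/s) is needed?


Step 1: I = 4 * 6.714 = 26.856 A
Step 2: Q_cell = I^2 * R = 26.856^2 * 0.0268 = 19.329 W
Step 3: Q_total = 159 * 19.329 = 3073.3 W
Step 4: m_dot = Q_total / (cp * dT) = 3073.3 / (4186 * 10.29) = 0.07135 kg/s

0.07135 kg/s


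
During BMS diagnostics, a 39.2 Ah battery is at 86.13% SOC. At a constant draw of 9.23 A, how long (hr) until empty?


Step 1: remaining = SOC/100 * C_total = 86.13/100 * 39.2 = 33.763 Ah
Step 2: t = remaining / I = 33.763 / 9.23 = 3.658 hr

3.658 hr


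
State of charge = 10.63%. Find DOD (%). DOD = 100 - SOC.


Complement of SOC: DOD = 100% - 10.63% = 89.37%

89.37%


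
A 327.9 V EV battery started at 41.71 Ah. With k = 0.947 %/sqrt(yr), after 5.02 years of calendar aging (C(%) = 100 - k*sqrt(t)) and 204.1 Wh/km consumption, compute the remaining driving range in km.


Step 1: capacity retention = 100 - 0.947 * sqrt(5.02) = 100 - 0.947 * 2.2405 = 97.878%
Step 2: C_now = 41.71 * 97.878/100 = 40.825 Ah
Step 3: E_pack = V * C_now = 327.9 * 40.825 = 13387 Wh
Step 4: range = E_pack / consumption = 13387 / 204.1 = 65.59 km

65.59 km


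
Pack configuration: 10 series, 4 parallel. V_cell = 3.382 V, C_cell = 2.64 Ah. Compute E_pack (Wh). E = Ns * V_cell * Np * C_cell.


E = Ns * Vcell * Np * Ccell = 10 * 3.382 * 4 * 2.64 = 357.1 Wh

357.1 Wh


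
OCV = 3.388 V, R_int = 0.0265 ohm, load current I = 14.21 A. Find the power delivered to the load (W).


Step 1: V_terminal = OCV - I*R = 3.388 - 14.21 * 0.0265 = 3.0114 V
Step 2: P_out = V_terminal * I = 3.0114 * 14.21 = 42.79 W

42.79 W


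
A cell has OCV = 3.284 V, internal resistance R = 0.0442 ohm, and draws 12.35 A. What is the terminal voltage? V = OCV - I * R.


V = OCV - I*R = 3.284 - 12.35 * 0.0442 = 2.738 V

2.738 V


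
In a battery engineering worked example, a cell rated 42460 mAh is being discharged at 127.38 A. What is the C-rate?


Convert: capacity = 42460 mAh = 42.46 Ah
Rearranging: C_rate = 127.38 / 42.46 = 3C

3C


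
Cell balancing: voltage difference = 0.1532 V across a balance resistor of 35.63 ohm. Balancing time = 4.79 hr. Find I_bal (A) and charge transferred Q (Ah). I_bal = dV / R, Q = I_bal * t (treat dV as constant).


First, Ohm's law: I_bal = 0.1532 V / 35.63 ohm = 0.0042997 A
Then Q = I * t = 0.0042997 A * 4.79 hr = 0.02060 Ah

I=0.0042997 A, Q=0.02060 Ah


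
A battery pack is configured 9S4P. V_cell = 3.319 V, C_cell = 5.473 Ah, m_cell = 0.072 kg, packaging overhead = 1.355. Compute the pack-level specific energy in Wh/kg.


Step 1: V_pack = 9 * 3.319 = 29.871 V
Step 2: C_pack = 4 * 5.473 = 21.892 Ah
Step 3: E_pack = V_pack * C_pack = 29.871 * 21.892 = 653.94 Wh
Step 4: m_pack = 9 * 4 * 0.072 * 1.355 = 3.5122 kg
Step 5: ED = E_pack / m_pack = 653.94 / 3.5122 = 186.2 Wh/kg

186.2 Wh/kg


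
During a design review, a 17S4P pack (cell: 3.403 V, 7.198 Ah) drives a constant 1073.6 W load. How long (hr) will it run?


Step 1: E_pack = Ns * V_cell * Np * C_cell = 17 * 3.403 * 4 * 7.198 = 1665.6 Wh
Step 2: t = E_pack / P = 1665.6 / 1073.6 = 1.551 hr

1.551 hr


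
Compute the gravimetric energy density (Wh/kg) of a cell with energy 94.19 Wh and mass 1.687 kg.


Specific energy = 94.19 Wh / 1.687 kg = 55.83 Wh/kg

55.83 Wh/kg


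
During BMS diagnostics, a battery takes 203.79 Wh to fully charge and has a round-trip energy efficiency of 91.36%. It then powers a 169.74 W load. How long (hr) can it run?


Step 1: E_discharge = eta/100 * E_charge = 91.36/100 * 203.79 = 186.18 Wh
Step 2: t = E_discharge / P = 186.18 / 169.74 = 1.097 hr

1.097 hr


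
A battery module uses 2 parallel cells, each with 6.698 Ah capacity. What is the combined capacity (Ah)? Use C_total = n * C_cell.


C_total = 2 * 6.698 = 13.396 Ah

13.396 Ah


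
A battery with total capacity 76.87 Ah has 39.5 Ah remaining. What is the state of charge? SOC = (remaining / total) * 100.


SOC% = 39.5 / 76.87 * 100 = 51.39%

51.39%


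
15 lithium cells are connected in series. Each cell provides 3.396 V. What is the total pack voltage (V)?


V_pack = n * V_cell = 15 * 3.396 = 50.94 V

50.94 V


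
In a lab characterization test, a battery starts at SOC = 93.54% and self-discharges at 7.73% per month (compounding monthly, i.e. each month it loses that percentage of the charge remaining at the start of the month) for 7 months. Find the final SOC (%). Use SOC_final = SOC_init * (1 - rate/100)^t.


decay = (1 - 7.73/100)^7 = 0.56941
SOC_final = 93.54 * 0.56941 = 53.26%

53.26%


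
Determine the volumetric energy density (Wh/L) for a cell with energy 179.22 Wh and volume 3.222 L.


Volumetric ED = 179.22 Wh / 3.222 L = 55.62 Wh/L

55.62 Wh/L


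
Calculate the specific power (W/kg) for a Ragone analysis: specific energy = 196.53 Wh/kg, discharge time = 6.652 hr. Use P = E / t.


Specific power = 196.53 Wh/kg / 6.652 hr = 29.54 W/kg

29.54 W/kg


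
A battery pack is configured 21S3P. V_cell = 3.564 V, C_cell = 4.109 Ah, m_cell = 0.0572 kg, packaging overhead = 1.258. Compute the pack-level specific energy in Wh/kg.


Step 1: V_pack = 21 * 3.564 = 74.844 V
Step 2: C_pack = 3 * 4.109 = 12.327 Ah
Step 3: E_pack = V_pack * C_pack = 74.844 * 12.327 = 922.6 Wh
Step 4: m_pack = 21 * 3 * 0.0572 * 1.258 = 4.5333 kg
Step 5: ED = E_pack / m_pack = 922.6 / 4.5333 = 203.5 Wh/kg

203.5 Wh/kg


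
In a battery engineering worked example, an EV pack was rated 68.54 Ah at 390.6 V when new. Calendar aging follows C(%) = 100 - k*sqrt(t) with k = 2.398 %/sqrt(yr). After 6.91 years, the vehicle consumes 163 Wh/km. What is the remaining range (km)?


Step 1: capacity retention = 100 - 2.398 * sqrt(6.91) = 100 - 2.398 * 2.6287 = 93.696%
Step 2: C_now = 68.54 * 93.696/100 = 64.219 Ah
Step 3: E_pack = V * C_now = 390.6 * 64.219 = 25084 Wh
Step 4: range = E_pack / consumption = 25084 / 163 = 153.9 km

153.9 km


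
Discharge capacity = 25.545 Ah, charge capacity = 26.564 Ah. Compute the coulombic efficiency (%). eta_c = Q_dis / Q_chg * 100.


eta_c = Q_dis / Q_chg * 100 = 25.545 / 26.564 * 100 = 96.16%

96.16%


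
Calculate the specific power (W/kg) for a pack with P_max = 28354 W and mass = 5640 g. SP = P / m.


Convert: m = 5640 g = 5.64 kg
Specific power = 28354 W / 5.64 kg = 5027 W/kg

5027 W/kg


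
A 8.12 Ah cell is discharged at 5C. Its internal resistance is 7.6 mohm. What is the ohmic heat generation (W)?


Convert: R = 7.6 mohm = 0.0076 ohm
Step 1: I = C_rate * capacity = 5 * 8.12 = 40.6 A
Step 2: Q = I^2 * R = 40.6^2 * 0.0076 = 1648.4 * 0.0076 = 12.53 W

12.53 W


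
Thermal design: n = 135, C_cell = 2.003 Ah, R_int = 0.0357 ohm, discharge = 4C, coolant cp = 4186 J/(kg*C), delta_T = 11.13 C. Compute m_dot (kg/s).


Step 1: I = 4 * 2.003 = 8.012 A
Step 2: Q_cell = I^2 * R = 8.012^2 * 0.0357 = 2.2917 W
Step 3: Q_total = 135 * 2.2917 = 309.38 W
Step 4: m_dot = Q_total / (cp * dT) = 309.38 / (4186 * 11.13) = 0.006640 kg/s

0.006640 kg/s


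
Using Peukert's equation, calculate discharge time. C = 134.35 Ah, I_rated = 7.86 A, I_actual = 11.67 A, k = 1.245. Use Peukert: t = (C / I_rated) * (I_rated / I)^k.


t_rated = C / I_rated = 134.35 / 7.86 = 17.093 hr
(I_rated/I)^k = (0.67352)^1.245 = 0.61136
t = t_rated * (I_rated/I)^k = 17.093 * 0.61136 = 10.45 hr

10.45 hr


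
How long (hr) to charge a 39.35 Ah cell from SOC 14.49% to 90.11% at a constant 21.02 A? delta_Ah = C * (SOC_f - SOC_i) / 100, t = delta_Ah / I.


Step 1: dSOC = 90.11% - 14.49% = 75.62%
Step 2: delta_Ah = 39.35 * 75.62 / 100 = 29.756 Ah
Step 3: t = 29.756 / 21.02 = 1.416 hr

1.416 hr


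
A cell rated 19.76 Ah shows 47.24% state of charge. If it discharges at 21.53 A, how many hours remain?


Step 1: remaining = SOC/100 * C_total = 47.24/100 * 19.76 = 9.3346 Ah
Step 2: t = remaining / I = 9.3346 / 21.53 = 0.4336 hr

0.4336 hr


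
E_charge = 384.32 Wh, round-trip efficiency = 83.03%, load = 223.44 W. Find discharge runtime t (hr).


Step 1: E_discharge = eta/100 * E_charge = 83.03/100 * 384.32 = 319.1 Wh
Step 2: t = E_discharge / P = 319.1 / 223.44 = 1.428 hr

1.428 hr


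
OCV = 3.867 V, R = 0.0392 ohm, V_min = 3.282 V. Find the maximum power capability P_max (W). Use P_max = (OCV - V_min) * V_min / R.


dV = OCV - V_min = 0.585 V (so I_max = dV / R)
P_max = dV * V_min / R = 0.585 * 3.282 / 0.0392 = 48.98 W

48.98 W


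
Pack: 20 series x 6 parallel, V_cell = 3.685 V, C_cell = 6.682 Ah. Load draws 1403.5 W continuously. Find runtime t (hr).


Step 1: E_pack = Ns * V_cell * Np * C_cell = 20 * 3.685 * 6 * 6.682 = 2954.8 Wh
Step 2: t = E_pack / P = 2954.8 / 1403.5 = 2.105 hr

2.105 hr


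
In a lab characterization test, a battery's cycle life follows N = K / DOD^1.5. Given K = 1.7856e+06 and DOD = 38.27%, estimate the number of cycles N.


DOD^1.5 = 236.75
N = K / DOD^1.5 = 1.7856e+06 / 236.75 = 7542

7542 cycles


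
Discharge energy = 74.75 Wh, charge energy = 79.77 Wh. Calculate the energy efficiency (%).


eta_e = E_dis / E_chg * 100 = 74.75 / 79.77 * 100 = 93.71%

93.71%


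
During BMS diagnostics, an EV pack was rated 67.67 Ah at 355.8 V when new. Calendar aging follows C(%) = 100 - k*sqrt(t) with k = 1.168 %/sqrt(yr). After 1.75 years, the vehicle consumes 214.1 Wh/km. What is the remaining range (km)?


Step 1: capacity retention = 100 - 1.168 * sqrt(1.75) = 100 - 1.168 * 1.3229 = 98.455%
Step 2: C_now = 67.67 * 98.455/100 = 66.624 Ah
Step 3: E_pack = V * C_now = 355.8 * 66.624 = 23705 Wh
Step 4: range = E_pack / consumption = 23705 / 214.1 = 110.7 km

110.7 km


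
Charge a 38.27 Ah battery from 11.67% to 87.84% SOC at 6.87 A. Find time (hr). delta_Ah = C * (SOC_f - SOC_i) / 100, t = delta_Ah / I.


Step 1: dSOC = 87.84% - 11.67% = 76.17%
Step 2: delta_Ah = 38.27 * 76.17 / 100 = 29.15 Ah
Step 3: t = 29.15 / 6.87 = 4.243 hr

4.243 hr


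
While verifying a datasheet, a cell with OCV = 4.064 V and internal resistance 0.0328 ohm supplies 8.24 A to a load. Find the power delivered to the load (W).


Step 1: V_terminal = OCV - I*R = 4.064 - 8.24 * 0.0328 = 3.7937 V
Step 2: P_out = V_terminal * I = 3.7937 * 8.24 = 31.26 W

31.26 W


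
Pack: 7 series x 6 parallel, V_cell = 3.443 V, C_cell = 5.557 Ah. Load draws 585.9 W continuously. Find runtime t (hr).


Step 1: E_pack = Ns * V_cell * Np * C_cell = 7 * 3.443 * 6 * 5.557 = 803.58 Wh
Step 2: t = E_pack / P = 803.58 / 585.9 = 1.372 hr

1.372 hr


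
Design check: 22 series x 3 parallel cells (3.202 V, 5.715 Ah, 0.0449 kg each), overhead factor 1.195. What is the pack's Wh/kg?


Step 1: V_pack = 22 * 3.202 = 70.444 V
Step 2: C_pack = 3 * 5.715 = 17.145 Ah
Step 3: E_pack = V_pack * C_pack = 70.444 * 17.145 = 1207.8 Wh
Step 4: m_pack = 22 * 3 * 0.0449 * 1.195 = 3.5413 kg
Step 5: ED = E_pack / m_pack = 1207.8 / 3.5413 = 341.1 Wh/kg

341.1 Wh/kg


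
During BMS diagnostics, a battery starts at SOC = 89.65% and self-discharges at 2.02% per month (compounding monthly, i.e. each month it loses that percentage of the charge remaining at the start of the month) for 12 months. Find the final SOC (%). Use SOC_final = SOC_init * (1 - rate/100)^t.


Monthly retention factor = 1 - 2.02/100 = 0.9798
Over 12 months: factor^12 = 0.7828
SOC_final = 89.65 * 0.7828 = 70.18%

70.18%


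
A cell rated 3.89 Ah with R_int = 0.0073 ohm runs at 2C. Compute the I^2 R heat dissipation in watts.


Step 1: I = C_rate * capacity = 2 * 3.89 = 7.78 A
Step 2: Q = I^2 * R = 7.78^2 * 0.0073 = 60.528 * 0.0073 = 0.4419 W

0.4419 W


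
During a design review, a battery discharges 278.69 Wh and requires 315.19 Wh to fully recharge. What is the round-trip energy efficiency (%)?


eta_e = E_dis / E_chg * 100 = 278.69 / 315.19 * 100 = 88.42%

88.42%


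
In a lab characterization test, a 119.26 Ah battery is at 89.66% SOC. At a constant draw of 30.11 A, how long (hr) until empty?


Step 1: remaining = SOC/100 * C_total = 89.66/100 * 119.26 = 106.93 Ah
Step 2: t = remaining / I = 106.93 / 30.11 = 3.551 hr

3.551 hr


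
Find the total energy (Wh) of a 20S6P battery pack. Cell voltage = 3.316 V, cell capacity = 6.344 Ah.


E = Ns * Vcell * Np * Ccell = 20 * 3.316 * 6 * 6.344 = 2524 Wh

2524 Wh


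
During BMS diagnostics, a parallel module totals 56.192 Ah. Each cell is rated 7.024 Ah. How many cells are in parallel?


n = C_total / C_cell = 56.192 / 7.024 = 8

8


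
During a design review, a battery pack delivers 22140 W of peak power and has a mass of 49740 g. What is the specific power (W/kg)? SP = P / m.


Convert: m = 49740 g = 49.74 kg
SP = P / m = 22140 / 49.74 = 445.1 W/kg

445.1 W/kg


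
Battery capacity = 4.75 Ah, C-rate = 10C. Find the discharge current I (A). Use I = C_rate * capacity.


I = C_rate * capacity = 10 * 4.75 = 47.5 A

47.5 A


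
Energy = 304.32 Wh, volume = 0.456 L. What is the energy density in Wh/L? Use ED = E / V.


Volumetric ED = 304.32 Wh / 0.456 L = 667.4 Wh/L

667.4 Wh/L


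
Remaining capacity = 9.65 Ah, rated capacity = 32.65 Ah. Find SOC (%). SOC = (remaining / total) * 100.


SOC% = 9.65 / 32.65 * 100 = 29.56%

29.56%


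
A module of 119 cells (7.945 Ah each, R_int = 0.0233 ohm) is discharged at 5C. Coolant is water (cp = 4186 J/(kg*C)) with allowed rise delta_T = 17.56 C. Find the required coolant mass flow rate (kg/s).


Step 1: I = 5 * 7.945 = 39.725 A
Step 2: Q_cell = I^2 * R = 39.725^2 * 0.0233 = 36.769 W
Step 3: Q_total = 119 * 36.769 = 4375.5 W
Step 4: m_dot = Q_total / (cp * dT) = 4375.5 / (4186 * 17.56) = 0.05953 kg/s

0.05953 kg/s
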